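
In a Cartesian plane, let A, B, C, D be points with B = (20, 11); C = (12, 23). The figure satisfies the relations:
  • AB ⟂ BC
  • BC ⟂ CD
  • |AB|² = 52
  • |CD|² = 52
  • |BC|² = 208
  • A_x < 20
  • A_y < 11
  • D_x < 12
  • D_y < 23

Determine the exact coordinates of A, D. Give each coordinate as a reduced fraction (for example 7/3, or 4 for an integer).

1. A_x = 14  [[AB ⟂ BC ⇒ 8x-12y-28=0] ∩ [|A−(20, 11)|²=52]]
2. A_y = 7  [[AB ⟂ BC ⇒ 8x-12y-28=0] ∩ [|A−(20, 11)|²=52]]
   so A = (14, 7)
3. D_x = 6  [[BC ⟂ CD ⇒ -8x+12y-180=0] ∩ [|D−(12, 23)|²=52]]
4. D_y = 19  [[BC ⟂ CD ⇒ -8x+12y-180=0] ∩ [|D−(12, 23)|²=52]]
   so D = (6, 19)

A = (14, 7)
D = (6, 19)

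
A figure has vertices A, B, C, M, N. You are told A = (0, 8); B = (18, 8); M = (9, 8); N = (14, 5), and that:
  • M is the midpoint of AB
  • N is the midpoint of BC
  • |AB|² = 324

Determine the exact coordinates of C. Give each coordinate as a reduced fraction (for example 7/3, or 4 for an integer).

C = (10, 2)

1. C_x = 10  [C = 2·N−B = 2·(14, 5)−(18, 8)]
2. C_y = 2  [C = 2·N−B = 2·(14, 5)−(18, 8)]
   so C = (10, 2)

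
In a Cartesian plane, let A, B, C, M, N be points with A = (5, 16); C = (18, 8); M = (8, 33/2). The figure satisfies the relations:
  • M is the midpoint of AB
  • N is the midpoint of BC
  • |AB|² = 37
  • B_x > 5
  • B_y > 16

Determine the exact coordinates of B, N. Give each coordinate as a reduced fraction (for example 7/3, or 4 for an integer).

1. B_x = 11  [B = 2·M−A = 2·(8, 33/2)−(5, 16)]
2. B_y = 17  [B = 2·M−A = 2·(8, 33/2)−(5, 16)]
   so B = (11, 17)
3. N_x = 29/2  [2·N = B+C = (11, 17)+(18, 8)]
4. N_y = 25/2  [2·N = B+C = (11, 17)+(18, 8)]
   so N = (29/2, 25/2)

B = (11, 17)
N = (29/2, 25/2)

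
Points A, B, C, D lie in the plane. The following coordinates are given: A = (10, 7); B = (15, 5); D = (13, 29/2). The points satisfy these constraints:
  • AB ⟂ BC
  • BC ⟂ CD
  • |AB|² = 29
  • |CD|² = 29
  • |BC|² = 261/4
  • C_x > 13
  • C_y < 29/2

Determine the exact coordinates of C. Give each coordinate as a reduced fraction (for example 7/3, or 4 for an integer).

C = (18, 25/2)

1. C_x = 18  [[AB ⟂ BC ⇒ 5x-2y-65=0] ∩ [|C−(13, 29/2)|²=29]]
2. C_y = 25/2  [[AB ⟂ BC ⇒ 5x-2y-65=0] ∩ [|C−(13, 29/2)|²=29]]
   so C = (18, 25/2)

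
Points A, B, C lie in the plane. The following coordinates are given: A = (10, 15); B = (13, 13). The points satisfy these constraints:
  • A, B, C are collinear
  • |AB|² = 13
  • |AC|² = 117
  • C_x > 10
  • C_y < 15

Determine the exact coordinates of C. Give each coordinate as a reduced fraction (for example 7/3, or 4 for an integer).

1. C_x = 19  [[A, B, C are collinear ⇒ 2x+3y-65=0] ∩ [|C−(10, 15)|²=117]]
2. C_y = 9  [[A, B, C are collinear ⇒ 2x+3y-65=0] ∩ [|C−(10, 15)|²=117]]
   so C = (19, 9)

C = (19, 9)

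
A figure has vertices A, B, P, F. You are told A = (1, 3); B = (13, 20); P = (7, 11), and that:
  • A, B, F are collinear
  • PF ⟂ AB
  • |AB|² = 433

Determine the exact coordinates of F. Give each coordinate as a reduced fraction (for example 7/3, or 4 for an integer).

1. F_x = 2929/433  [[A, B, F are collinear ⇒ -17x+12y-19=0] ∩ [PF ⟂ AB ⇒ 12x+17y-271=0]]
2. F_y = 4835/433  [[A, B, F are collinear ⇒ -17x+12y-19=0] ∩ [PF ⟂ AB ⇒ 12x+17y-271=0]]
   so F = (2929/433, 4835/433)

F = (2929/433, 4835/433)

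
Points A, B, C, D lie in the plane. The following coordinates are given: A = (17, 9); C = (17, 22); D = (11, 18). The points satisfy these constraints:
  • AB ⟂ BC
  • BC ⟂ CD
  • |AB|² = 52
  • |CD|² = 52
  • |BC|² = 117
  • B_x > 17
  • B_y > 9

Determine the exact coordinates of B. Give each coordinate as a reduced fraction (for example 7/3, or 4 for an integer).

B = (23, 13)

1. B_x = 23  [[BC ⟂ CD ⇒ 6x+4y-190=0] ∩ [|B−(17, 9)|²=52]]
2. B_y = 13  [[BC ⟂ CD ⇒ 6x+4y-190=0] ∩ [|B−(17, 9)|²=52]]
   so B = (23, 13)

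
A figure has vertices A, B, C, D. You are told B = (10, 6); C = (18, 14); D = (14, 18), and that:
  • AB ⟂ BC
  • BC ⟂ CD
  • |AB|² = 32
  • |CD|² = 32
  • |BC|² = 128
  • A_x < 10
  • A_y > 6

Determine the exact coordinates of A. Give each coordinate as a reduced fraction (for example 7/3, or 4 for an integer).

1. A_x = 6  [[AB ⟂ BC ⇒ -8x-8y+128=0] ∩ [|A−(10, 6)|²=32]]
2. A_y = 10  [[AB ⟂ BC ⇒ -8x-8y+128=0] ∩ [|A−(10, 6)|²=32]]
   so A = (6, 10)

A = (6, 10)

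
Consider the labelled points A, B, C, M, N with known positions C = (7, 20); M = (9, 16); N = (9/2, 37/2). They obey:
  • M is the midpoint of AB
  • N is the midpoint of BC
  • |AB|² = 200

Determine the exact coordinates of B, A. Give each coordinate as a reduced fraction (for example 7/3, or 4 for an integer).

1. B_x = 2  [B = 2·N−C = 2·(9/2, 37/2)−(7, 20)]
2. B_y = 17  [B = 2·N−C = 2·(9/2, 37/2)−(7, 20)]
   so B = (2, 17)
3. A_x = 16  [A = 2·M−B = 2·(9, 16)−(2, 17)]
4. A_y = 15  [A = 2·M−B = 2·(9, 16)−(2, 17)]
   so A = (16, 15)

B = (2, 17)
A = (16, 15)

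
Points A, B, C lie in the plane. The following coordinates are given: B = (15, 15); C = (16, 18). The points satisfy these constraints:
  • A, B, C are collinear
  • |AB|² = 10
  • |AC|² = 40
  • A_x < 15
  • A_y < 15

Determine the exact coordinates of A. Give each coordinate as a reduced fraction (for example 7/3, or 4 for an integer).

A = (14, 12)

1. A_x = 14  [[A, B, C are collinear ⇒ -3x+1y+30=0] ∩ [|A−(15, 15)|²=10]]
2. A_y = 12  [[A, B, C are collinear ⇒ -3x+1y+30=0] ∩ [|A−(15, 15)|²=10]]
   so A = (14, 12)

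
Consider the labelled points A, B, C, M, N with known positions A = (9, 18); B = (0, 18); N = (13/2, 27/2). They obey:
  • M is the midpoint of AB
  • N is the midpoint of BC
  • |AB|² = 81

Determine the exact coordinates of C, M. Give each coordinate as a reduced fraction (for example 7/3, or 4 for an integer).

1. M_x = 9/2  [2·M = A+B = (9, 18)+(0, 18)]
2. M_y = 18  [2·M = A+B = (9, 18)+(0, 18)]
   so M = (9/2, 18)
3. C_x = 13  [C = 2·N−B = 2·(13/2, 27/2)−(0, 18)]
4. C_y = 9  [C = 2·N−B = 2·(13/2, 27/2)−(0, 18)]
   so C = (13, 9)

C = (13, 9)
M = (9/2, 18)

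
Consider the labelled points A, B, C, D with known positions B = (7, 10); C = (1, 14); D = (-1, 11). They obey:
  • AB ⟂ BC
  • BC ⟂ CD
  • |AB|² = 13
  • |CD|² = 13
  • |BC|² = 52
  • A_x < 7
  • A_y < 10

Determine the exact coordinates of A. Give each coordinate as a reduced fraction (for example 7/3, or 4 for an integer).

1. A_x = 5  [[AB ⟂ BC ⇒ 6x-4y-2=0] ∩ [|A−(7, 10)|²=13]]
2. A_y = 7  [[AB ⟂ BC ⇒ 6x-4y-2=0] ∩ [|A−(7, 10)|²=13]]
   so A = (5, 7)

A = (5, 7)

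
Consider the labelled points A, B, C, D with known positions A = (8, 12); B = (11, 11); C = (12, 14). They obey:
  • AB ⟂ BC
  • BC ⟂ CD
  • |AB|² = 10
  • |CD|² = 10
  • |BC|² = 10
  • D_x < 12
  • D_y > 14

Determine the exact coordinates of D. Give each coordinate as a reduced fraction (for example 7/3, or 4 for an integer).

1. D_x = 9  [[BC ⟂ CD ⇒ 1x+3y-54=0] ∩ [|D−(12, 14)|²=10]]
2. D_y = 15  [[BC ⟂ CD ⇒ 1x+3y-54=0] ∩ [|D−(12, 14)|²=10]]
   so D = (9, 15)

D = (9, 15)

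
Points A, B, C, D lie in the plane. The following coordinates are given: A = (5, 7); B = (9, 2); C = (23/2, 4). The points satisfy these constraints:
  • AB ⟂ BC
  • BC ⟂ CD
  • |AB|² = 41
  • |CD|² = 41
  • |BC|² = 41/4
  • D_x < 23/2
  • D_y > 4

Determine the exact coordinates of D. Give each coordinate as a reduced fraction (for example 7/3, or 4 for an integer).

1. D_x = 15/2  [[BC ⟂ CD ⇒ 5/2x+2y-147/4=0] ∩ [|D−(23/2, 4)|²=41]]
2. D_y = 9  [[BC ⟂ CD ⇒ 5/2x+2y-147/4=0] ∩ [|D−(23/2, 4)|²=41]]
   so D = (15/2, 9)

D = (15/2, 9)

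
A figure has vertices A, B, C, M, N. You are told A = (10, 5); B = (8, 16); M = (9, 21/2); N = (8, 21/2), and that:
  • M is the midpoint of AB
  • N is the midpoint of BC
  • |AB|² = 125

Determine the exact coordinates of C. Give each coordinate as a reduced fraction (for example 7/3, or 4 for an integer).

1. C_x = 8  [C = 2·N−B = 2·(8, 21/2)−(8, 16)]
2. C_y = 5  [C = 2·N−B = 2·(8, 21/2)−(8, 16)]
   so C = (8, 5)

C = (8, 5)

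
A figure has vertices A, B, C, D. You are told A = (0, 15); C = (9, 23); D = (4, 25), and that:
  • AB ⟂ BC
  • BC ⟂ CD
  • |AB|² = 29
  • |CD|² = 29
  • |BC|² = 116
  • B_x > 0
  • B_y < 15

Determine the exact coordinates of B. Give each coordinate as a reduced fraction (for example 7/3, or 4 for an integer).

1. B_x = 5  [[BC ⟂ CD ⇒ 5x-2y+1=0] ∩ [|B−(0, 15)|²=29]]
2. B_y = 13  [[BC ⟂ CD ⇒ 5x-2y+1=0] ∩ [|B−(0, 15)|²=29]]
   so B = (5, 13)

B = (5, 13)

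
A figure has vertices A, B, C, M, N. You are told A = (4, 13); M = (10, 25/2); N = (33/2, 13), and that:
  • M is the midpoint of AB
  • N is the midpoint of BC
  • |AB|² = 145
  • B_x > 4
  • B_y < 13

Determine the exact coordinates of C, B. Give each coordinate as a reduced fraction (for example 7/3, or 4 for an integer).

1. B_x = 16  [B = 2·M−A = 2·(10, 25/2)−(4, 13)]
2. B_y = 12  [B = 2·M−A = 2·(10, 25/2)−(4, 13)]
   so B = (16, 12)
3. C_x = 17  [C = 2·N−B = 2·(33/2, 13)−(16, 12)]
4. C_y = 14  [C = 2·N−B = 2·(33/2, 13)−(16, 12)]
   so C = (17, 14)

C = (17, 14)
B = (16, 12)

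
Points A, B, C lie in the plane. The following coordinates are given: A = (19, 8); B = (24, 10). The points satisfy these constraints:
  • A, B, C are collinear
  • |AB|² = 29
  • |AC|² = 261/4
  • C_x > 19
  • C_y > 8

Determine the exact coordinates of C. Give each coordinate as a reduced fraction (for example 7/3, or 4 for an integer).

C = (53/2, 11)

1. C_x = 53/2  [[A, B, C are collinear ⇒ -2x+5y-2=0] ∩ [|C−(19, 8)|²=261/4]]
2. C_y = 11  [[A, B, C are collinear ⇒ -2x+5y-2=0] ∩ [|C−(19, 8)|²=261/4]]
   so C = (53/2, 11)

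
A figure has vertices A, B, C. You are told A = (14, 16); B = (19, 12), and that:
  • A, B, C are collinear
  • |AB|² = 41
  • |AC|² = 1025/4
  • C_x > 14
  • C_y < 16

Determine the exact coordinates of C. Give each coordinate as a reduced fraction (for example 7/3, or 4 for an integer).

1. C_x = 53/2  [[A, B, C are collinear ⇒ 4x+5y-136=0] ∩ [|C−(14, 16)|²=1025/4]]
2. C_y = 6  [[A, B, C are collinear ⇒ 4x+5y-136=0] ∩ [|C−(14, 16)|²=1025/4]]
   so C = (53/2, 6)

C = (53/2, 6)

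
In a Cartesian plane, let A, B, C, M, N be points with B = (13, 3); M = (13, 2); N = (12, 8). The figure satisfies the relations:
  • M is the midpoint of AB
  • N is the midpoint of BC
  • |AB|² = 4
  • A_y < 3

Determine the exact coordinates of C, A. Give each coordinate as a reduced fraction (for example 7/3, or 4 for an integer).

1. A_x = 13  [A = 2·M−B = 2·(13, 2)−(13, 3)]
2. A_y = 1  [A = 2·M−B = 2·(13, 2)−(13, 3)]
   so A = (13, 1)
3. C_x = 11  [C = 2·N−B = 2·(12, 8)−(13, 3)]
4. C_y = 13  [C = 2·N−B = 2·(12, 8)−(13, 3)]
   so C = (11, 13)

C = (11, 13)
A = (13, 1)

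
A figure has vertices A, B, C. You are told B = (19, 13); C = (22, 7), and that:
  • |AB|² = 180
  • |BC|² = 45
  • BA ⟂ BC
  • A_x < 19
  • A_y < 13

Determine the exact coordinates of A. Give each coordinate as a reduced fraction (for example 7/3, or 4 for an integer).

1. A_x = 7  [[BA ⟂ BC ⇒ 3x-6y+21=0] ∩ [|A−(19, 13)|²=180]]
2. A_y = 7  [[BA ⟂ BC ⇒ 3x-6y+21=0] ∩ [|A−(19, 13)|²=180]]
   so A = (7, 7)

A = (7, 7)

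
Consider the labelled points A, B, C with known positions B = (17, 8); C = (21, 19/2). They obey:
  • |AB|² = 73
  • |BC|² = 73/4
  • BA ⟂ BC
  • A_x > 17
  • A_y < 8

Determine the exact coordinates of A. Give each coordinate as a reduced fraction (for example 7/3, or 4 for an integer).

1. A_x = 20  [[BA ⟂ BC ⇒ 4x+3/2y-80=0] ∩ [|A−(17, 8)|²=73]]
2. A_y = 0  [[BA ⟂ BC ⇒ 4x+3/2y-80=0] ∩ [|A−(17, 8)|²=73]]
   so A = (20, 0)

A = (20, 0)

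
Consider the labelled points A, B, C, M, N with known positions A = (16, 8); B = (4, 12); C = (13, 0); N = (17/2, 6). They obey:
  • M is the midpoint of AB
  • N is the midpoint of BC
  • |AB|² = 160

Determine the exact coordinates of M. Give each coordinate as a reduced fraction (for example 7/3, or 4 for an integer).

1. M_x = 10  [2·M = A+B = (16, 8)+(4, 12)]
2. M_y = 10  [2·M = A+B = (16, 8)+(4, 12)]
   so M = (10, 10)

M = (10, 10)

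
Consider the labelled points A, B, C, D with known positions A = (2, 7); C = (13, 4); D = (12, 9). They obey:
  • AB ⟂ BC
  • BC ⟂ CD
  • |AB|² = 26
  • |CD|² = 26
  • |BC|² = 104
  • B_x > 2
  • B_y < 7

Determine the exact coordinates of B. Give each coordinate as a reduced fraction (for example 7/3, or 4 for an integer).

B = (3, 2)

1. B_x = 3  [[BC ⟂ CD ⇒ 1x-5y+7=0] ∩ [|B−(2, 7)|²=26]]
2. B_y = 2  [[BC ⟂ CD ⇒ 1x-5y+7=0] ∩ [|B−(2, 7)|²=26]]
   so B = (3, 2)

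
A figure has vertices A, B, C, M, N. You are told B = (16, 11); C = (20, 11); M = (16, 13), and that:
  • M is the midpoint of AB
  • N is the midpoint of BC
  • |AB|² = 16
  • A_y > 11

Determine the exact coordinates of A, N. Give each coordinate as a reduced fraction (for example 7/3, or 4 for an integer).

1. A_x = 16  [A = 2·M−B = 2·(16, 13)−(16, 11)]
2. A_y = 15  [A = 2·M−B = 2·(16, 13)−(16, 11)]
   so A = (16, 15)
3. N_x = 18  [2·N = B+C = (16, 11)+(20, 11)]
4. N_y = 11  [2·N = B+C = (16, 11)+(20, 11)]
   so N = (18, 11)

A = (16, 15)
N = (18, 11)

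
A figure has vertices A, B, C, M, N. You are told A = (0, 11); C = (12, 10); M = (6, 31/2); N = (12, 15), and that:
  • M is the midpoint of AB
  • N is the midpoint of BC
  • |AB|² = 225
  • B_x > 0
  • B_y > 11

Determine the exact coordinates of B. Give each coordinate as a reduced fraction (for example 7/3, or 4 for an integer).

B = (12, 20)

1. B_x = 12  [B = 2·M−A = 2·(6, 31/2)−(0, 11)]
2. B_y = 20  [B = 2·M−A = 2·(6, 31/2)−(0, 11)]
   so B = (12, 20)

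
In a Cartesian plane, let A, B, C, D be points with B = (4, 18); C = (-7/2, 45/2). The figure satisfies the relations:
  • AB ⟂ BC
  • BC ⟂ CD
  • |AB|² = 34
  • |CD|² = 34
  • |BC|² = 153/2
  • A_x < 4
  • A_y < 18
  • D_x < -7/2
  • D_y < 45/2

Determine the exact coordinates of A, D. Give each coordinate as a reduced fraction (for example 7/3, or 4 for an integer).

A = (1, 13)
D = (-13/2, 35/2)

1. A_x = 1  [[AB ⟂ BC ⇒ 15/2x-9/2y+51=0] ∩ [|A−(4, 18)|²=34]]
2. A_y = 13  [[AB ⟂ BC ⇒ 15/2x-9/2y+51=0] ∩ [|A−(4, 18)|²=34]]
   so A = (1, 13)
3. D_x = -13/2  [[BC ⟂ CD ⇒ -15/2x+9/2y-255/2=0] ∩ [|D−(-7/2, 45/2)|²=34]]
4. D_y = 35/2  [[BC ⟂ CD ⇒ -15/2x+9/2y-255/2=0] ∩ [|D−(-7/2, 45/2)|²=34]]
   so D = (-13/2, 35/2)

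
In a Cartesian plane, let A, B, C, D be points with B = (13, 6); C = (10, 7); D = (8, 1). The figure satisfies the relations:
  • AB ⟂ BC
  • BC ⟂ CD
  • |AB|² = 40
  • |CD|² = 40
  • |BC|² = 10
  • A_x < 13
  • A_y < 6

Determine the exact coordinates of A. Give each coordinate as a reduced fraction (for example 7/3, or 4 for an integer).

A = (11, 0)

1. A_x = 11  [[AB ⟂ BC ⇒ 3x-1y-33=0] ∩ [|A−(13, 6)|²=40]]
2. A_y = 0  [[AB ⟂ BC ⇒ 3x-1y-33=0] ∩ [|A−(13, 6)|²=40]]
   so A = (11, 0)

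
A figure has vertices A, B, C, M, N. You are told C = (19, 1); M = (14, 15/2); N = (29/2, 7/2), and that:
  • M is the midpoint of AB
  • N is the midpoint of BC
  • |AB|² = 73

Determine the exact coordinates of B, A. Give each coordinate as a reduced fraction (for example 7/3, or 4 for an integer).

1. B_x = 10  [B = 2·N−C = 2·(29/2, 7/2)−(19, 1)]
2. B_y = 6  [B = 2·N−C = 2·(29/2, 7/2)−(19, 1)]
   so B = (10, 6)
3. A_x = 18  [A = 2·M−B = 2·(14, 15/2)−(10, 6)]
4. A_y = 9  [A = 2·M−B = 2·(14, 15/2)−(10, 6)]
   so A = (18, 9)

B = (10, 6)
A = (18, 9)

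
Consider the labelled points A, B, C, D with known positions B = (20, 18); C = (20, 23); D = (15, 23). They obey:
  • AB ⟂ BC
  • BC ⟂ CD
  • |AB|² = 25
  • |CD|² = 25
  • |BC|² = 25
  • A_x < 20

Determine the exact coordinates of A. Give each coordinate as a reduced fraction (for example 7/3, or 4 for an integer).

A = (15, 18)

1. A_x = 15  [[AB ⟂ BC ⇒ -5y+90=0] ∩ [|A−(20, 18)|²=25]]
2. A_y = 18  [[AB ⟂ BC ⇒ -5y+90=0] ∩ [|A−(20, 18)|²=25]]
   so A = (15, 18)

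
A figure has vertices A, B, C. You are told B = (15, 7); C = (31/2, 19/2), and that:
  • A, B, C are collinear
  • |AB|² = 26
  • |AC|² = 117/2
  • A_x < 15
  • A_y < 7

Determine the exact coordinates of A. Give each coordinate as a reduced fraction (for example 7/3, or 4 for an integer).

A = (14, 2)

1. A_x = 14  [[A, B, C are collinear ⇒ -5/2x+1/2y+34=0] ∩ [|A−(15, 7)|²=26]]
2. A_y = 2  [[A, B, C are collinear ⇒ -5/2x+1/2y+34=0] ∩ [|A−(15, 7)|²=26]]
   so A = (14, 2)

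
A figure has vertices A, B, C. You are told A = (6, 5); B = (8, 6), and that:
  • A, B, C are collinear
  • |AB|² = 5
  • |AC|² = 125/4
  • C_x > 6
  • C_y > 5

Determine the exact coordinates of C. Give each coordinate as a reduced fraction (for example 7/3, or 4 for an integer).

1. C_x = 11  [[A, B, C are collinear ⇒ -1x+2y-4=0] ∩ [|C−(6, 5)|²=125/4]]
2. C_y = 15/2  [[A, B, C are collinear ⇒ -1x+2y-4=0] ∩ [|C−(6, 5)|²=125/4]]
   so C = (11, 15/2)

C = (11, 15/2)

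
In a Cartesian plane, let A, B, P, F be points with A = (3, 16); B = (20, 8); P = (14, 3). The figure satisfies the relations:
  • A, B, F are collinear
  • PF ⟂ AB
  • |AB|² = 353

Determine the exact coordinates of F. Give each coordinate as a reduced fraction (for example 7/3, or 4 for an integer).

F = (6006/353, 3320/353)

1. F_x = 6006/353  [[A, B, F are collinear ⇒ 8x+17y-296=0] ∩ [PF ⟂ AB ⇒ 17x-8y-214=0]]
2. F_y = 3320/353  [[A, B, F are collinear ⇒ 8x+17y-296=0] ∩ [PF ⟂ AB ⇒ 17x-8y-214=0]]
   so F = (6006/353, 3320/353)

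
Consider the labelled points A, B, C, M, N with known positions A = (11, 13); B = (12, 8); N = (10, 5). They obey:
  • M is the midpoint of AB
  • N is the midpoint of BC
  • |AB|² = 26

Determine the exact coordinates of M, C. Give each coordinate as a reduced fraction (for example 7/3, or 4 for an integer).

1. M_x = 23/2  [2·M = A+B = (11, 13)+(12, 8)]
2. M_y = 21/2  [2·M = A+B = (11, 13)+(12, 8)]
   so M = (23/2, 21/2)
3. C_x = 8  [C = 2·N−B = 2·(10, 5)−(12, 8)]
4. C_y = 2  [C = 2·N−B = 2·(10, 5)−(12, 8)]
   so C = (8, 2)

M = (23/2, 21/2)
C = (8, 2)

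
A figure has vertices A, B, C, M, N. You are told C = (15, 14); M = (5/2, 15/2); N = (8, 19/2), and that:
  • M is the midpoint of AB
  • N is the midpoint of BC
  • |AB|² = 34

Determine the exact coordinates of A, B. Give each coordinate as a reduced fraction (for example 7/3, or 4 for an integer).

A = (4, 10)
B = (1, 5)

1. B_x = 1  [B = 2·N−C = 2·(8, 19/2)−(15, 14)]
2. B_y = 5  [B = 2·N−C = 2·(8, 19/2)−(15, 14)]
   so B = (1, 5)
3. A_x = 4  [A = 2·M−B = 2·(5/2, 15/2)−(1, 5)]
4. A_y = 10  [A = 2·M−B = 2·(5/2, 15/2)−(1, 5)]
   so A = (4, 10)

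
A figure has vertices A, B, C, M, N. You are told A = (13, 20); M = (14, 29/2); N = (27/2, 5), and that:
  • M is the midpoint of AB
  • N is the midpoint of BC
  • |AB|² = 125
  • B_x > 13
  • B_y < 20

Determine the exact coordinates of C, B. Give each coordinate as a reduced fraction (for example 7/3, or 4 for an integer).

1. B_x = 15  [B = 2·M−A = 2·(14, 29/2)−(13, 20)]
2. B_y = 9  [B = 2·M−A = 2·(14, 29/2)−(13, 20)]
   so B = (15, 9)
3. C_x = 12  [C = 2·N−B = 2·(27/2, 5)−(15, 9)]
4. C_y = 1  [C = 2·N−B = 2·(27/2, 5)−(15, 9)]
   so C = (12, 1)

C = (12, 1)
B = (15, 9)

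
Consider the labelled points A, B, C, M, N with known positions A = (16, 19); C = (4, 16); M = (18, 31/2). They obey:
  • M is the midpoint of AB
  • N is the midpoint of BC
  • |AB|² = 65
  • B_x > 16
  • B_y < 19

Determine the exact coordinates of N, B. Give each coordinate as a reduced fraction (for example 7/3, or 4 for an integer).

1. B_x = 20  [B = 2·M−A = 2·(18, 31/2)−(16, 19)]
2. B_y = 12  [B = 2·M−A = 2·(18, 31/2)−(16, 19)]
   so B = (20, 12)
3. N_x = 12  [2·N = B+C = (20, 12)+(4, 16)]
4. N_y = 14  [2·N = B+C = (20, 12)+(4, 16)]
   so N = (12, 14)

N = (12, 14)
B = (20, 12)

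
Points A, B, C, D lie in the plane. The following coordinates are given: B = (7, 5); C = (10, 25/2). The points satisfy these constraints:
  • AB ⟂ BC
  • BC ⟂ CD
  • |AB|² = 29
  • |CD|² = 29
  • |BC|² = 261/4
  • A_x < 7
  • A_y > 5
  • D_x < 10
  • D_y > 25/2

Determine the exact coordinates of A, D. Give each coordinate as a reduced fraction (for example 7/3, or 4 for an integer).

1. A_x = 2  [[AB ⟂ BC ⇒ -3x-15/2y+117/2=0] ∩ [|A−(7, 5)|²=29]]
2. A_y = 7  [[AB ⟂ BC ⇒ -3x-15/2y+117/2=0] ∩ [|A−(7, 5)|²=29]]
   so A = (2, 7)
3. D_x = 5  [[BC ⟂ CD ⇒ 3x+15/2y-495/4=0] ∩ [|D−(10, 25/2)|²=29]]
4. D_y = 29/2  [[BC ⟂ CD ⇒ 3x+15/2y-495/4=0] ∩ [|D−(10, 25/2)|²=29]]
   so D = (5, 29/2)

A = (2, 7)
D = (5, 29/2)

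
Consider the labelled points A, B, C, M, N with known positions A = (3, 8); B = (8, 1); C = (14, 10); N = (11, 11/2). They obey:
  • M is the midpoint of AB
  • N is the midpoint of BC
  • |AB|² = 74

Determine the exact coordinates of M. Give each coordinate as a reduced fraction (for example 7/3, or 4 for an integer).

M = (11/2, 9/2)

1. M_x = 11/2  [2·M = A+B = (3, 8)+(8, 1)]
2. M_y = 9/2  [2·M = A+B = (3, 8)+(8, 1)]
   so M = (11/2, 9/2)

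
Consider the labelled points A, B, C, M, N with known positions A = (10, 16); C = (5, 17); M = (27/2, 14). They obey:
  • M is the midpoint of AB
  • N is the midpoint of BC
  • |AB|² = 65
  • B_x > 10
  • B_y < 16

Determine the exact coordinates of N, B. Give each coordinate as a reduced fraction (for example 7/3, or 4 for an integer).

N = (11, 29/2)
B = (17, 12)

1. B_x = 17  [B = 2·M−A = 2·(27/2, 14)−(10, 16)]
2. B_y = 12  [B = 2·M−A = 2·(27/2, 14)−(10, 16)]
   so B = (17, 12)
3. N_x = 11  [2·N = B+C = (17, 12)+(5, 17)]
4. N_y = 29/2  [2·N = B+C = (17, 12)+(5, 17)]
   so N = (11, 29/2)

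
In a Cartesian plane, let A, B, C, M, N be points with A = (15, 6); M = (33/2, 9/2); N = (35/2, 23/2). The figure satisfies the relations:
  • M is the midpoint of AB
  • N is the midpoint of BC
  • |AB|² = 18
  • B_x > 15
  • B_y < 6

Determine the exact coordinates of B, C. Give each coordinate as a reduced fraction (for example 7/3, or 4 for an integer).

1. B_x = 18  [B = 2·M−A = 2·(33/2, 9/2)−(15, 6)]
2. B_y = 3  [B = 2·M−A = 2·(33/2, 9/2)−(15, 6)]
   so B = (18, 3)
3. C_x = 17  [C = 2·N−B = 2·(35/2, 23/2)−(18, 3)]
4. C_y = 20  [C = 2·N−B = 2·(35/2, 23/2)−(18, 3)]
   so C = (17, 20)

B = (18, 3)
C = (17, 20)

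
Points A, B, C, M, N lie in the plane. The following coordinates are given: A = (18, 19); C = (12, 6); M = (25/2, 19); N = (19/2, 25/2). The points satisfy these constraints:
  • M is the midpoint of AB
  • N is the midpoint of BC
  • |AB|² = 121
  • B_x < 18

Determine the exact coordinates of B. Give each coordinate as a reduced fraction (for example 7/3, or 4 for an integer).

1. B_x = 7  [B = 2·M−A = 2·(25/2, 19)−(18, 19)]
2. B_y = 19  [B = 2·M−A = 2·(25/2, 19)−(18, 19)]
   so B = (7, 19)

B = (7, 19)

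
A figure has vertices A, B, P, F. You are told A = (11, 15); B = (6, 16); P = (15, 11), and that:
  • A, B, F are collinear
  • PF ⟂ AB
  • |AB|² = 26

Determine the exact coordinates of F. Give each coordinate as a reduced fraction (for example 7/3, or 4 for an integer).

1. F_x = 203/13  [[A, B, F are collinear ⇒ -1x-5y+86=0] ∩ [PF ⟂ AB ⇒ -5x+1y+64=0]]
2. F_y = 183/13  [[A, B, F are collinear ⇒ -1x-5y+86=0] ∩ [PF ⟂ AB ⇒ -5x+1y+64=0]]
   so F = (203/13, 183/13)

F = (203/13, 183/13)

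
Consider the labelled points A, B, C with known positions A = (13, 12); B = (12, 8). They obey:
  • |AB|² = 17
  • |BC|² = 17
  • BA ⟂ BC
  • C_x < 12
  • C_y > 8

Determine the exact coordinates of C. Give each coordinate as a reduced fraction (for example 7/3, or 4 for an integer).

C = (8, 9)

1. C_x = 8  [[BA ⟂ BC ⇒ 1x+4y-44=0] ∩ [|C−(12, 8)|²=17]]
2. C_y = 9  [[BA ⟂ BC ⇒ 1x+4y-44=0] ∩ [|C−(12, 8)|²=17]]
   so C = (8, 9)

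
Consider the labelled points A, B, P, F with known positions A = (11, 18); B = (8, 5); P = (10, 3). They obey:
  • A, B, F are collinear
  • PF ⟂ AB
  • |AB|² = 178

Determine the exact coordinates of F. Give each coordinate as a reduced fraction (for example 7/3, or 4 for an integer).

1. F_x = 682/89  [[A, B, F are collinear ⇒ 13x-3y-89=0] ∩ [PF ⟂ AB ⇒ -3x-13y+69=0]]
2. F_y = 315/89  [[A, B, F are collinear ⇒ 13x-3y-89=0] ∩ [PF ⟂ AB ⇒ -3x-13y+69=0]]
   so F = (682/89, 315/89)

F = (682/89, 315/89)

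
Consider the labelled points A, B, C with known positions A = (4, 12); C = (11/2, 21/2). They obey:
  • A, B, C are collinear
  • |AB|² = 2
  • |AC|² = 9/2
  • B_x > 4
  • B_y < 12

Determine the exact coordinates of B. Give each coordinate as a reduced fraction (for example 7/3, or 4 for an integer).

B = (5, 11)

1. B_x = 5  [[A, B, C are collinear ⇒ -3/2x-3/2y+24=0] ∩ [|B−(4, 12)|²=2]]
2. B_y = 11  [[A, B, C are collinear ⇒ -3/2x-3/2y+24=0] ∩ [|B−(4, 12)|²=2]]
   so B = (5, 11)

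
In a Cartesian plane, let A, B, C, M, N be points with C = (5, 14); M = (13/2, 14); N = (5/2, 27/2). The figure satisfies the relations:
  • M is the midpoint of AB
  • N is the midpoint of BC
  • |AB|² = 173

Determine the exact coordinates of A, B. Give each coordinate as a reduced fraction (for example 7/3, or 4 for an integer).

A = (13, 15)
B = (0, 13)

1. B_x = 0  [B = 2·N−C = 2·(5/2, 27/2)−(5, 14)]
2. B_y = 13  [B = 2·N−C = 2·(5/2, 27/2)−(5, 14)]
   so B = (0, 13)
3. A_x = 13  [A = 2·M−B = 2·(13/2, 14)−(0, 13)]
4. A_y = 15  [A = 2·M−B = 2·(13/2, 14)−(0, 13)]
   so A = (13, 15)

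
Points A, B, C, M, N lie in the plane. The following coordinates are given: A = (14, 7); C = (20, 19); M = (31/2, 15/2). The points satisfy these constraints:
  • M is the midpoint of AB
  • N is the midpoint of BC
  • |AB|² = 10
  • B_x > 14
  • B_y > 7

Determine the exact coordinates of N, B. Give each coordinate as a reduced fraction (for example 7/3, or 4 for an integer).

N = (37/2, 27/2)
B = (17, 8)

1. B_x = 17  [B = 2·M−A = 2·(31/2, 15/2)−(14, 7)]
2. B_y = 8  [B = 2·M−A = 2·(31/2, 15/2)−(14, 7)]
   so B = (17, 8)
3. N_x = 37/2  [2·N = B+C = (17, 8)+(20, 19)]
4. N_y = 27/2  [2·N = B+C = (17, 8)+(20, 19)]
   so N = (37/2, 27/2)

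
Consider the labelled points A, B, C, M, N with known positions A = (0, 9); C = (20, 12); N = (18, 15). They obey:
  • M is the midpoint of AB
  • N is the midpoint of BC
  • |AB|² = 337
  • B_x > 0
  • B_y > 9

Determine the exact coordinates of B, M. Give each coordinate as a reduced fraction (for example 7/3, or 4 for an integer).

B = (16, 18)
M = (8, 27/2)

1. B_x = 16  [B = 2·N−C = 2·(18, 15)−(20, 12)]
2. B_y = 18  [B = 2·N−C = 2·(18, 15)−(20, 12)]
   so B = (16, 18)
3. M_x = 8  [2·M = A+B = (0, 9)+(16, 18)]
4. M_y = 27/2  [2·M = A+B = (0, 9)+(16, 18)]
   so M = (8, 27/2)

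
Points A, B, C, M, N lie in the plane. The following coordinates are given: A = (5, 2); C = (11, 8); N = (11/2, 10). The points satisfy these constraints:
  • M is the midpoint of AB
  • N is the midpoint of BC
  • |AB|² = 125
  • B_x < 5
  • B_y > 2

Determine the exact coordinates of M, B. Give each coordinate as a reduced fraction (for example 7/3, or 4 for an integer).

1. B_x = 0  [B = 2·N−C = 2·(11/2, 10)−(11, 8)]
2. B_y = 12  [B = 2·N−C = 2·(11/2, 10)−(11, 8)]
   so B = (0, 12)
3. M_x = 5/2  [2·M = A+B = (5, 2)+(0, 12)]
4. M_y = 7  [2·M = A+B = (5, 2)+(0, 12)]
   so M = (5/2, 7)

M = (5/2, 7)
B = (0, 12)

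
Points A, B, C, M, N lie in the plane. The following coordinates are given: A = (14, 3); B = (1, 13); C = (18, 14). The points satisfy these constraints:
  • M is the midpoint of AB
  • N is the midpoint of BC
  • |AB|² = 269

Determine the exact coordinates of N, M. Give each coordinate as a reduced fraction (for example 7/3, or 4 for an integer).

N = (19/2, 27/2)
M = (15/2, 8)

1. M_x = 15/2  [2·M = A+B = (14, 3)+(1, 13)]
2. M_y = 8  [2·M = A+B = (14, 3)+(1, 13)]
   so M = (15/2, 8)
3. N_x = 19/2  [2·N = B+C = (1, 13)+(18, 14)]
4. N_y = 27/2  [2·N = B+C = (1, 13)+(18, 14)]
   so N = (19/2, 27/2)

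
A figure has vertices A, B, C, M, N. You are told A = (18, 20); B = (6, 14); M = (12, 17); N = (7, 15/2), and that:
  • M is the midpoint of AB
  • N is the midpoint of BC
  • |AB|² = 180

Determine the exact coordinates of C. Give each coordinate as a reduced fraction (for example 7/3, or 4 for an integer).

C = (8, 1)

1. C_x = 8  [C = 2·N−B = 2·(7, 15/2)−(6, 14)]
2. C_y = 1  [C = 2·N−B = 2·(7, 15/2)−(6, 14)]
   so C = (8, 1)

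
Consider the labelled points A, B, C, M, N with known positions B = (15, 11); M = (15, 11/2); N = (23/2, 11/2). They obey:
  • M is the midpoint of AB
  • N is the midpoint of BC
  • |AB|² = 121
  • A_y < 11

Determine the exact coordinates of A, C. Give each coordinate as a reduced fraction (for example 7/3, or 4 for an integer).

A = (15, 0)
C = (8, 0)

1. A_x = 15  [A = 2·M−B = 2·(15, 11/2)−(15, 11)]
2. A_y = 0  [A = 2·M−B = 2·(15, 11/2)−(15, 11)]
   so A = (15, 0)
3. C_x = 8  [C = 2·N−B = 2·(23/2, 11/2)−(15, 11)]
4. C_y = 0  [C = 2·N−B = 2·(23/2, 11/2)−(15, 11)]
   so C = (8, 0)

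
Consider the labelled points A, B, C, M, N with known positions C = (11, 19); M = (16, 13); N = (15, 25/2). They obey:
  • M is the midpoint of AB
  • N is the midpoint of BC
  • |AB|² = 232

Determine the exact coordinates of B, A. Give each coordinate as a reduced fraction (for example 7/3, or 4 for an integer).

B = (19, 6)
A = (13, 20)

1. B_x = 19  [B = 2·N−C = 2·(15, 25/2)−(11, 19)]
2. B_y = 6  [B = 2·N−C = 2·(15, 25/2)−(11, 19)]
   so B = (19, 6)
3. A_x = 13  [A = 2·M−B = 2·(16, 13)−(19, 6)]
4. A_y = 20  [A = 2·M−B = 2·(16, 13)−(19, 6)]
   so A = (13, 20)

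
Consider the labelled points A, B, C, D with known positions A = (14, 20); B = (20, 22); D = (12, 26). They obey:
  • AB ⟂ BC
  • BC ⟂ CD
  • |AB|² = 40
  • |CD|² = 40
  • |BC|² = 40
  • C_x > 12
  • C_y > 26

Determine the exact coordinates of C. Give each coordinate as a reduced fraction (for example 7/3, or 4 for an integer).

C = (18, 28)

1. C_x = 18  [[AB ⟂ BC ⇒ 6x+2y-164=0] ∩ [|C−(12, 26)|²=40]]
2. C_y = 28  [[AB ⟂ BC ⇒ 6x+2y-164=0] ∩ [|C−(12, 26)|²=40]]
   so C = (18, 28)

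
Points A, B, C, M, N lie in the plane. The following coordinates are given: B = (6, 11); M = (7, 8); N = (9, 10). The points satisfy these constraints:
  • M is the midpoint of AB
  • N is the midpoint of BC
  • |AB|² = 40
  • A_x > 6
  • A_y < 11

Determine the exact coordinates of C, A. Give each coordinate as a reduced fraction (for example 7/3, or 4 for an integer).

C = (12, 9)
A = (8, 5)

1. A_x = 8  [A = 2·M−B = 2·(7, 8)−(6, 11)]
2. A_y = 5  [A = 2·M−B = 2·(7, 8)−(6, 11)]
   so A = (8, 5)
3. C_x = 12  [C = 2·N−B = 2·(9, 10)−(6, 11)]
4. C_y = 9  [C = 2·N−B = 2·(9, 10)−(6, 11)]
   so C = (12, 9)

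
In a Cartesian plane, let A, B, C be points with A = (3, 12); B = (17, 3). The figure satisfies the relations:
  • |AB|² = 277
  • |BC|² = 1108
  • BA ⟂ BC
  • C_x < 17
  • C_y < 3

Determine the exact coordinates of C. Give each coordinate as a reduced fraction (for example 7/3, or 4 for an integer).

C = (-1, -25)

1. C_x = -1  [[BA ⟂ BC ⇒ -14x+9y+211=0] ∩ [|C−(17, 3)|²=1108]]
2. C_y = -25  [[BA ⟂ BC ⇒ -14x+9y+211=0] ∩ [|C−(17, 3)|²=1108]]
   so C = (-1, -25)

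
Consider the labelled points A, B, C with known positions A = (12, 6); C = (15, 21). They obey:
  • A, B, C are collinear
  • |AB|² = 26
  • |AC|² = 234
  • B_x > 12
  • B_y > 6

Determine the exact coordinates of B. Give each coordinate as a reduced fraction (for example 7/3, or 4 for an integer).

B = (13, 11)

1. B_x = 13  [[A, B, C are collinear ⇒ 15x-3y-162=0] ∩ [|B−(12, 6)|²=26]]
2. B_y = 11  [[A, B, C are collinear ⇒ 15x-3y-162=0] ∩ [|B−(12, 6)|²=26]]
   so B = (13, 11)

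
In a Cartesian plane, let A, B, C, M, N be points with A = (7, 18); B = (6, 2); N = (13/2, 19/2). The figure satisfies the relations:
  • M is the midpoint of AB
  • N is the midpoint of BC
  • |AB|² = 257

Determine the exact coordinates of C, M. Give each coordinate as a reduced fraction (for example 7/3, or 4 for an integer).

1. M_x = 13/2  [2·M = A+B = (7, 18)+(6, 2)]
2. M_y = 10  [2·M = A+B = (7, 18)+(6, 2)]
   so M = (13/2, 10)
3. C_x = 7  [C = 2·N−B = 2·(13/2, 19/2)−(6, 2)]
4. C_y = 17  [C = 2·N−B = 2·(13/2, 19/2)−(6, 2)]
   so C = (7, 17)

C = (7, 17)
M = (13/2, 10)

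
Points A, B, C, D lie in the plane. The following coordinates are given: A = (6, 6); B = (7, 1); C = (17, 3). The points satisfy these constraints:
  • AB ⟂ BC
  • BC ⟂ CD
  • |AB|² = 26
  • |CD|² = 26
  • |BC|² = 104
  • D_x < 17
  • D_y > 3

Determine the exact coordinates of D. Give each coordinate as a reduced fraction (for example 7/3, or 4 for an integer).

1. D_x = 16  [[BC ⟂ CD ⇒ 10x+2y-176=0] ∩ [|D−(17, 3)|²=26]]
2. D_y = 8  [[BC ⟂ CD ⇒ 10x+2y-176=0] ∩ [|D−(17, 3)|²=26]]
   so D = (16, 8)

D = (16, 8)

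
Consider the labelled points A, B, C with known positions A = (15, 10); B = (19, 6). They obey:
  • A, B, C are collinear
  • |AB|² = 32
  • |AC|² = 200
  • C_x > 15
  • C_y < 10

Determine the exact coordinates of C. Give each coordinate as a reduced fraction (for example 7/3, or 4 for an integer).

C = (25, 0)

1. C_x = 25  [[A, B, C are collinear ⇒ 4x+4y-100=0] ∩ [|C−(15, 10)|²=200]]
2. C_y = 0  [[A, B, C are collinear ⇒ 4x+4y-100=0] ∩ [|C−(15, 10)|²=200]]
   so C = (25, 0)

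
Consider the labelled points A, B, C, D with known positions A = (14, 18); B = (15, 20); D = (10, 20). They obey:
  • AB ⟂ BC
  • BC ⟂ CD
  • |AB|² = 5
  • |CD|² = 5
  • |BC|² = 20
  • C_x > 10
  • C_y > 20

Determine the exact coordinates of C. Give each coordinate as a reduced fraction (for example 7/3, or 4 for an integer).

1. C_x = 11  [[AB ⟂ BC ⇒ 1x+2y-55=0] ∩ [|C−(10, 20)|²=5]]
2. C_y = 22  [[AB ⟂ BC ⇒ 1x+2y-55=0] ∩ [|C−(10, 20)|²=5]]
   so C = (11, 22)

C = (11, 22)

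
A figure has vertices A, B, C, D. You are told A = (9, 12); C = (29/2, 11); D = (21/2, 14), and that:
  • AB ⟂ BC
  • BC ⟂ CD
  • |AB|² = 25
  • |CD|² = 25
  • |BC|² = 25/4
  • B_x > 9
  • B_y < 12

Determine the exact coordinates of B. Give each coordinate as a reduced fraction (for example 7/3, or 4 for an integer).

1. B_x = 13  [[BC ⟂ CD ⇒ 4x-3y-25=0] ∩ [|B−(9, 12)|²=25]]
2. B_y = 9  [[BC ⟂ CD ⇒ 4x-3y-25=0] ∩ [|B−(9, 12)|²=25]]
   so B = (13, 9)

B = (13, 9)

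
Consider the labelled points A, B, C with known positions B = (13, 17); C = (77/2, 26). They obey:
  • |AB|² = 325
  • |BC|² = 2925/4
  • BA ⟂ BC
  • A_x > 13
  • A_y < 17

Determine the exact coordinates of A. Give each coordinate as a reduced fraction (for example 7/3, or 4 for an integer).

1. A_x = 19  [[BA ⟂ BC ⇒ 51/2x+9y-969/2=0] ∩ [|A−(13, 17)|²=325]]
2. A_y = 0  [[BA ⟂ BC ⇒ 51/2x+9y-969/2=0] ∩ [|A−(13, 17)|²=325]]
   so A = (19, 0)

A = (19, 0)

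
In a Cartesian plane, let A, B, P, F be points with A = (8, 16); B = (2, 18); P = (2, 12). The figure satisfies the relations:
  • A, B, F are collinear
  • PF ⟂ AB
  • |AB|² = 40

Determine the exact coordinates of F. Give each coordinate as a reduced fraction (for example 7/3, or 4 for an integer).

F = (19/5, 87/5)

1. F_x = 19/5  [[A, B, F are collinear ⇒ -2x-6y+112=0] ∩ [PF ⟂ AB ⇒ -6x+2y-12=0]]
2. F_y = 87/5  [[A, B, F are collinear ⇒ -2x-6y+112=0] ∩ [PF ⟂ AB ⇒ -6x+2y-12=0]]
   so F = (19/5, 87/5)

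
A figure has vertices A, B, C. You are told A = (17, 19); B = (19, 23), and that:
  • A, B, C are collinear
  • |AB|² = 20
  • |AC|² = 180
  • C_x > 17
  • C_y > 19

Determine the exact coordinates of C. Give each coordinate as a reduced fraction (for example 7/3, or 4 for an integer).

C = (23, 31)

1. C_x = 23  [[A, B, C are collinear ⇒ -4x+2y+30=0] ∩ [|C−(17, 19)|²=180]]
2. C_y = 31  [[A, B, C are collinear ⇒ -4x+2y+30=0] ∩ [|C−(17, 19)|²=180]]
   so C = (23, 31)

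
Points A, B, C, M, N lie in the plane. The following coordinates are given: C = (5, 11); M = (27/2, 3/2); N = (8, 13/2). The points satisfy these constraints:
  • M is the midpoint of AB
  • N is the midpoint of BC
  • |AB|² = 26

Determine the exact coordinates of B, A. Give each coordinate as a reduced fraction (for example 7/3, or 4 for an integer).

B = (11, 2)
A = (16, 1)

1. B_x = 11  [B = 2·N−C = 2·(8, 13/2)−(5, 11)]
2. B_y = 2  [B = 2·N−C = 2·(8, 13/2)−(5, 11)]
   so B = (11, 2)
3. A_x = 16  [A = 2·M−B = 2·(27/2, 3/2)−(11, 2)]
4. A_y = 1  [A = 2·M−B = 2·(27/2, 3/2)−(11, 2)]
   so A = (16, 1)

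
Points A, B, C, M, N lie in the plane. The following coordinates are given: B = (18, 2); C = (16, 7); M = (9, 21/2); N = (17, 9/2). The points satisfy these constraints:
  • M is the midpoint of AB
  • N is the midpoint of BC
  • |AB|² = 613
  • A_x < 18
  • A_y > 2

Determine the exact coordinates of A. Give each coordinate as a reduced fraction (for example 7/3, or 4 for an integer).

A = (0, 19)

1. A_x = 0  [A = 2·M−B = 2·(9, 21/2)−(18, 2)]
2. A_y = 19  [A = 2·M−B = 2·(9, 21/2)−(18, 2)]
   so A = (0, 19)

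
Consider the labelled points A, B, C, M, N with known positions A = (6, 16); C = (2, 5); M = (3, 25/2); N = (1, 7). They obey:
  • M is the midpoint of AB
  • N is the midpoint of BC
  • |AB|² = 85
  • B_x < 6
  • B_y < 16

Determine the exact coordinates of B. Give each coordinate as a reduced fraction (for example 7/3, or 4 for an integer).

1. B_x = 0  [B = 2·M−A = 2·(3, 25/2)−(6, 16)]
2. B_y = 9  [B = 2·M−A = 2·(3, 25/2)−(6, 16)]
   so B = (0, 9)

B = (0, 9)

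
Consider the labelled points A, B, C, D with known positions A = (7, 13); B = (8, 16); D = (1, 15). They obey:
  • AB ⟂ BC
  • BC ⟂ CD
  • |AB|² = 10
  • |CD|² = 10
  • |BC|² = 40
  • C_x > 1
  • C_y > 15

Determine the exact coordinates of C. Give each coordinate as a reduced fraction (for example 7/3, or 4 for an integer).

1. C_x = 2  [[AB ⟂ BC ⇒ 1x+3y-56=0] ∩ [|C−(1, 15)|²=10]]
2. C_y = 18  [[AB ⟂ BC ⇒ 1x+3y-56=0] ∩ [|C−(1, 15)|²=10]]
   so C = (2, 18)

C = (2, 18)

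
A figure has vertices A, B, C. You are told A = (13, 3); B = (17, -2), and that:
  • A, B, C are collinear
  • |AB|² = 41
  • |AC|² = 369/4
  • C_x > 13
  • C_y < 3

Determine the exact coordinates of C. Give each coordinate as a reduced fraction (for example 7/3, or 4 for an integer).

C = (19, -9/2)

1. C_x = 19  [[A, B, C are collinear ⇒ 5x+4y-77=0] ∩ [|C−(13, 3)|²=369/4]]
2. C_y = -9/2  [[A, B, C are collinear ⇒ 5x+4y-77=0] ∩ [|C−(13, 3)|²=369/4]]
   so C = (19, -9/2)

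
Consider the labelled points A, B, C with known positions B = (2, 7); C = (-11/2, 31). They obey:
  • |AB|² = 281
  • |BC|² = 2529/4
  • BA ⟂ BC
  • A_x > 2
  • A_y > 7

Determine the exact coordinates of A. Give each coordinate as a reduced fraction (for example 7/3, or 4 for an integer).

A = (18, 12)

1. A_x = 18  [[BA ⟂ BC ⇒ -15/2x+24y-153=0] ∩ [|A−(2, 7)|²=281]]
2. A_y = 12  [[BA ⟂ BC ⇒ -15/2x+24y-153=0] ∩ [|A−(2, 7)|²=281]]
   so A = (18, 12)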